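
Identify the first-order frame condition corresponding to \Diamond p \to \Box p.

partial functionality

Suppose ◇p→□p is valid. Take Rxy, Rxz and set V(p)={y}. Then ◇p at x, so □p at x, so p at z, i.e. z=y.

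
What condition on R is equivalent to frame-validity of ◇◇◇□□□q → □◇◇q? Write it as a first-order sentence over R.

∀x ∀y ∀z ((xR³y ∧ xRz) → ∃w (yR³w ∧ zR²w))

This is a Sahlqvist (Geach-type) schema ◇^3□^3q → □^1◇^2q.
Minimal-valuation argument: fix x; take any y with xR^3y and any z with xR^1z. Set V(q) to the set of worlds R-reachable from y in exactly 3 steps. Then □^3q holds at y, so the antecedent holds at x; validity forces ◇^2q at z, giving a w with zR^2w and yR^3w.
First-order correspondent: ∀x ∀y ∀z ((xR³y ∧ xRz) → ∃w (yR³w ∧ zR²w)).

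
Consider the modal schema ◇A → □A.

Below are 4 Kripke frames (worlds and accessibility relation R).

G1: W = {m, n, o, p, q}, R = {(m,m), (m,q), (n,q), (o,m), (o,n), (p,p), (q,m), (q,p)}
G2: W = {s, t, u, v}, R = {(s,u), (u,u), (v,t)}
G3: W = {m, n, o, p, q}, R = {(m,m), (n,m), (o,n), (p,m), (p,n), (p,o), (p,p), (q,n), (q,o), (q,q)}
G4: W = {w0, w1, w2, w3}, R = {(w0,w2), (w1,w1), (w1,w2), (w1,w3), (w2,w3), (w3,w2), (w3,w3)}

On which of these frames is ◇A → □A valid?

G2

The schema corresponds to partial functionality: ∀x ∀y ∀z (Rxy ∧ Rxz → y = z).
G1: fails — m sees both m and q.
G2: condition met.
G3: fails — p sees both m and n.
G4: fails — w1 sees both w1 and w2.
Valid on: G2.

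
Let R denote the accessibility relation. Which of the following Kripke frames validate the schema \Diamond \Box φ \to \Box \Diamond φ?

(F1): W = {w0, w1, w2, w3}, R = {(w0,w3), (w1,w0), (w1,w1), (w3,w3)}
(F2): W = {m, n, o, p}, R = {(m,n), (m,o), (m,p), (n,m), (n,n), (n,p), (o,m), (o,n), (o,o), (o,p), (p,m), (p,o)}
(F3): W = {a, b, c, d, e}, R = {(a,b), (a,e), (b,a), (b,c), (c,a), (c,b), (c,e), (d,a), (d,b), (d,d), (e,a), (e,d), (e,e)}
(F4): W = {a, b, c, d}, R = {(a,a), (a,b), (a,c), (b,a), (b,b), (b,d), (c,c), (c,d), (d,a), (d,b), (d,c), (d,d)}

(F2), (F4)

Frame correspondent (Sahlqvist): \forall x \forall y \forall z (Rxy \wedge Rxz \to \exists w (Ryw \wedge Rzw)) — i.e. convergence.
(F1): fails — Rw1w1 and Rw1w0 but w1 and w0 have no common successor.
(F2): ✓.
(F3): fails — Rcb and Rca but b and a have no common successor.
(F4): ✓.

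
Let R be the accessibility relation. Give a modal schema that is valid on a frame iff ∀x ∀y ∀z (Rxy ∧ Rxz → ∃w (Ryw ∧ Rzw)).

◇□s → □◇s

The condition is convergence. The .2 schema ◇□s → □◇s defines it.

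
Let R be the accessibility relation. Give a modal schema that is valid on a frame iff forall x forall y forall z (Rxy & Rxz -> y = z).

A defining formula is ◇r → □r (the CD axiom).
Suppose ◇r→□r is valid. Take Rxy, Rxz and set V(r)={y}. Then ◇r at x, so □r at x, so r at z, i.e. z=y.

◇r → □r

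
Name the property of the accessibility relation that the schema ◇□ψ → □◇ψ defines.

This is the .2 axiom.
Its frame correspondent is convergence — ∀x ∀y ∀z (Rxy ∧ Rxz → ∃w (Ryw ∧ Rzw)).

convergence: ∀x ∀y ∀z (Rxy ∧ Rxz → ∃w (Ryw ∧ Rzw))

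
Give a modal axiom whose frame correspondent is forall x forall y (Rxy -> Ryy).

□(□s → s)

The condition is shift-reflexivity. The T□ schema □(□s → s) defines it.
Suppose □(□s→s) is valid. Take Rxy and set V(s)={w : Ryw}. Then at y, □s holds; since □(□s→s) at x, □s→s at y, so s at y, i.e. Ryy.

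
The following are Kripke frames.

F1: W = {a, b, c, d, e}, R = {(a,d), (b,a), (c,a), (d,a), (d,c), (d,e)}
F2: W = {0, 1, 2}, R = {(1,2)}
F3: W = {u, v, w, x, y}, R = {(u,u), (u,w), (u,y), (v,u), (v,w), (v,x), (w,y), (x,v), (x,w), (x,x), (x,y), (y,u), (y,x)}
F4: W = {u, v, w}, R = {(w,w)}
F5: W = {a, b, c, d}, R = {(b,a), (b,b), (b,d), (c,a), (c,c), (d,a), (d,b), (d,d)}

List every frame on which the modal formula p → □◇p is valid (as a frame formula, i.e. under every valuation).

Frame correspondent (Sahlqvist): ∀x ∀y (Rxy → Ryx) — i.e. symmetry.
F1: fails — Rdc but not Rcd.
F2: fails — R12 but not R21.
F3: fails — Rxw but not Rwx.
F4: satisfies the condition.
F5: fails — Rba but not Rab.

F4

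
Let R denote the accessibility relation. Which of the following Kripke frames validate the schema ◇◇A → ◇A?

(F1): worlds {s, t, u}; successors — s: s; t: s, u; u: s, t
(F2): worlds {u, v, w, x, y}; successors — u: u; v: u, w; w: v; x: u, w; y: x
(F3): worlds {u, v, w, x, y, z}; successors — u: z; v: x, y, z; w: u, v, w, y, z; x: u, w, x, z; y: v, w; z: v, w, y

Frame correspondent (Sahlqvist): ∀x ∀y ∀z (Rxy ∧ Ryz → Rxz) — i.e. transitivity.
(F1): fails — Rut and Rtu but not Ruu.
(F2): fails — Rxw and Rwv but not Rxv.
(F3): fails — Ruz and Rzv but not Ruv.
Valid on no frame.

none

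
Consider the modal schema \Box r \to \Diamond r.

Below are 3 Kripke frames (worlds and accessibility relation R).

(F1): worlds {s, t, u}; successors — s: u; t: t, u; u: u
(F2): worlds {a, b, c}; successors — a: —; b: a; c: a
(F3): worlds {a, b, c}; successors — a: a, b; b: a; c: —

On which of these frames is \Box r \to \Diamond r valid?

(F1)

This is the axiom for seriality; its first-order frame correspondent is \forall x \exists y Rxy.
(F1): condition met.
(F2): fails — world a has no successor.
(F3): fails — world c has no successor.
Valid on: (F1).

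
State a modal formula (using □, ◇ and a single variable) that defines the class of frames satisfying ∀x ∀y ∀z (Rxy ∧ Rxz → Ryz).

This is the Euclidean property; the standard corresponding axiom is 5: ◇p → □◇p.
Suppose ◇p→□◇p is valid. Take Rxy, Rxz and set V(p)={y}. Then ◇p at x, so □◇p at x, so ◇p at z, so some w with Rzw has p; w=y, i.e. Rzy. By symmetry of the argument, Ryz.

◇p → □◇p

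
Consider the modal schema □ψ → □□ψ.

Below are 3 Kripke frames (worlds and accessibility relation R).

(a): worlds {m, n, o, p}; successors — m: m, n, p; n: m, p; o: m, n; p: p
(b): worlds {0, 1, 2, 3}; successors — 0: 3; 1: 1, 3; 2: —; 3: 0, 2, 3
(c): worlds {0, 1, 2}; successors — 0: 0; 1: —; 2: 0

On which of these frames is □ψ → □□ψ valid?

(c)

This is the axiom for transitivity; its first-order frame correspondent is ∀x ∀y ∀z (Rxy ∧ Ryz → Rxz).
(a): fails — Rom and Rmp but not Rop.
(b): fails — R03 and R32 but not R02.
(c): ✓.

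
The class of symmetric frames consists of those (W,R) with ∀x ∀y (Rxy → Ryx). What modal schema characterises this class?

A defining formula is p → □◇p (the B axiom).
Suppose p→□◇p is valid. Take Rxy and set V(p)={x}. Then p at x, so □◇p at x, so ◇p at y, so some z with Ryz has p; z=x, i.e. Ryx.

p → □◇p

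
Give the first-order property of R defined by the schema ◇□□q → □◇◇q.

This is a Sahlqvist (Geach-type) schema ◇^1□^2q → □^1◇^2q.
Minimal-valuation argument: fix x; take any y with xR^1y and any z with xR^1z. Set V(q) to the set of worlds R-reachable from y in exactly 2 steps. Then □^2q holds at y, so the antecedent holds at x; validity forces ◇^2q at z, giving a w with zR^2w and yR^2w.
First-order correspondent: ∀x ∀y ∀z ((xRy ∧ xRz) → ∃w (yR²w ∧ zR²w)).

∀x ∀y ∀z ((xRy ∧ xRz) → ∃w (yR²w ∧ zR²w))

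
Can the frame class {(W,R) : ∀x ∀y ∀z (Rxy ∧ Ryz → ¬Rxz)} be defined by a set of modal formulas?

Not modally definable

Modal frame validity is preserved under surjective bounded morphisms.
The 5-cycle (worlds a,b,c,d,e with a→b→c→d→e→a) is intransitive. Mapping every world to a single reflexive point • is a surjective bounded morphism; the reflexive point is not intransitive (R••∧R•• but R••).
So the class is not modally definable.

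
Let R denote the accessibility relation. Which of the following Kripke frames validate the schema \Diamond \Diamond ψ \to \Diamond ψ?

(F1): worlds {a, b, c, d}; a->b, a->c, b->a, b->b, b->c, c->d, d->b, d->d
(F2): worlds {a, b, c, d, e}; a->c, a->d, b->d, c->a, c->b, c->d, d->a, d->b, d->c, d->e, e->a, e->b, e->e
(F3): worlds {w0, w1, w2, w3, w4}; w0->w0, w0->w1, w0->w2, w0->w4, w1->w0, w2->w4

The schema corresponds to transitivity: \forall x \forall y \forall z (Rxy \wedge Ryz \to Rxz).
(F1): fails — Rbc and Rcd but not Rbd.
(F2): fails — Rcd and Rde but not Rce.
(F3): fails — Rw1w0 and Rw0w4 but not Rw1w4.

none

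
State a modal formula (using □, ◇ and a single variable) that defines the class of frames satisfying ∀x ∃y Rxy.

A defining formula is □r → ◇r (the D axiom).
Suppose □r→◇r is valid. At any x set V(r)=W. Then □r at x, so ◇r at x, so x has a successor.

□r → ◇r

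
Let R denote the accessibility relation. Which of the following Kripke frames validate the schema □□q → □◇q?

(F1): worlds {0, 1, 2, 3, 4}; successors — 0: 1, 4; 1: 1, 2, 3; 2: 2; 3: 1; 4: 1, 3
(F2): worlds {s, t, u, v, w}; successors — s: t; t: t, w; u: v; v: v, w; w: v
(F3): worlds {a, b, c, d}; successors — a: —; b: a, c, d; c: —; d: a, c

The schema corresponds to a generalized confluence (Geach) condition: ∀x ∀z (xRz → ∃w (xR²w ∧ zRw)).
(F1): ✓.
(F2): ✓.
(F3): fails — bRa but no w with bR²w and aRw.

(F1), (F2)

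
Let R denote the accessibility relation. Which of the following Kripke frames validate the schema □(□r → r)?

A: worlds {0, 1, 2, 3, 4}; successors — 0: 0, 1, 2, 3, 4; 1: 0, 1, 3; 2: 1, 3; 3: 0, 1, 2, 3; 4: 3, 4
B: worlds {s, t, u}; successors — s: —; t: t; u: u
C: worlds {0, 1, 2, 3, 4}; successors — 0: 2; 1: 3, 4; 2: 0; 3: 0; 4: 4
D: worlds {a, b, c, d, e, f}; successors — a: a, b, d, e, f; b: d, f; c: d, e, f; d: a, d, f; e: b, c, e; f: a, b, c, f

B

Frame correspondent (Sahlqvist): ∀x ∀y (Rxy → Ryy) — i.e. shift-reflexivity.
A: fails — R32 but not R22.
B: condition met.
C: fails — R02 but not R22.
D: fails — Rab but not Rbb.
Valid on: B.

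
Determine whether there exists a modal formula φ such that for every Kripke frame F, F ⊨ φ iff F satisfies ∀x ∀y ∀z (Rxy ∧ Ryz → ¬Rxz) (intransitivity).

Not definable by any modal formula

If a class were modally definable it would be closed under surjective bounded morphisms (Goldblatt–Thomason).
The 7-cycle (worlds s,t,u,v,w,x,y with s→t→u→v→w→x→y→s) is intransitive. Mapping every world to a single reflexive point • is a surjective bounded morphism; the reflexive point is not intransitive (R••∧R•• but R••).
Hence intransitivity is not modally definable.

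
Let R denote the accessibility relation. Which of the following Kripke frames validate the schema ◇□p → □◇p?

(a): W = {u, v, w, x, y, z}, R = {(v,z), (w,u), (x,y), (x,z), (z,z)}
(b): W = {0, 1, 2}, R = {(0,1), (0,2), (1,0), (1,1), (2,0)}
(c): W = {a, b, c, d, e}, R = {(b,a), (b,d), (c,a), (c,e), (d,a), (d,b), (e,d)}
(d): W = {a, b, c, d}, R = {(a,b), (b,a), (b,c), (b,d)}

(b)

Frame correspondent (Sahlqvist): ∀x ∀y ∀z (Rxy ∧ Rxz → ∃w (Ryw ∧ Rzw)) — i.e. convergence.
(a): fails — Rwu and Rwu but u and u have no common successor.
(b): condition met.
(c): fails — Rba and Rba but a and a have no common successor.
(d): fails — Rba and Rbc but a and c have no common successor.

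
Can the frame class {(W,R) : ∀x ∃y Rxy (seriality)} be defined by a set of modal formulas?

Yes: it is seriality, defined by the D schema □q → ◇q.

Yes, by □q → ◇q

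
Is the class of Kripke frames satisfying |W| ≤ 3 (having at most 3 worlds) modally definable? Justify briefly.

No — not modally definable

If a class were modally definable it would be closed under disjoint unions (Goldblatt–Thomason).
Any modal formula valid on each of 4 disjoint one-world frames is valid on their disjoint union (validity is preserved under disjoint unions). Each one-world frame has |W|=1≤3, but the union has |W|=4.
So no modal formula (or set of formulas) defines exactly the |W|≤3 frames.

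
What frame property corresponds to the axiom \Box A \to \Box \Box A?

transitivity

Suppose □A→□□A is valid. Take Rxy, Ryz and set V(A)={w : Rxw}. Then □A at x, so □□A at x, so □A at y, so A at z, i.e. Rxz.
Conversely, any frame satisfying \forall x \forall y \forall z (Rxy \wedge Ryz \to Rxz) validates the schema.
Frame condition: \forall x \forall y \forall z (Rxy \wedge Ryz \to Rxz).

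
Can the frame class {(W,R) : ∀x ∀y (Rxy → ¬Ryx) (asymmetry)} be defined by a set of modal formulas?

Any modally definable frame class is closed under surjective bounded morphisms.
The 3-cycle (worlds w0,w1,w2 with w0→w1→w2→w0) is asymmetric. Mapping every world to a single reflexive point • is a surjective bounded morphism, and the reflexive point is not asymmetric (R•• but asymmetry requires ¬R••).
So no modal formula (or set of formulas) defines exactly the asymmetric frames.

No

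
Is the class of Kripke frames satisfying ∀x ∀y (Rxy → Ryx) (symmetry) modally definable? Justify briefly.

Yes: it is symmetry, defined by the B schema p → □◇p.

Yes — defined by p → □◇p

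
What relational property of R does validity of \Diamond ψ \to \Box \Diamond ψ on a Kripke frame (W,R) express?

the Euclidean property

Suppose ◇ψ→□◇ψ is valid. Take Rxy, Rxz and set V(ψ)={y}. Then ◇ψ at x, so □◇ψ at x, so ◇ψ at z, so some w with Rzw has ψ; w=y, i.e. Rzy. By symmetry of the argument, Ryz.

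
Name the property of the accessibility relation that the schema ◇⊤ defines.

Seriality

This schema is equivalent to the D axiom □r → ◇r.
It corresponds to seriality: ∀x ∃y Rxy.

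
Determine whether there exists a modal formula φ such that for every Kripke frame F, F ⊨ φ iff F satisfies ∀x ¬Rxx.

If a class were modally definable it would be closed under surjective bounded morphisms (Goldblatt–Thomason).
The 2-cycle (worlds s,t with s→t→s) is irreflexive, and the map sending every world to a single reflexive point • is a surjective bounded morphism (forth: every edge maps to (•,•); back: every world has a successor). So any modal formula valid on the 2-cycle is also valid on the reflexive point, which is not irreflexive.
So the class is not modally definable.

No — not modally definable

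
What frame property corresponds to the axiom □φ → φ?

Suppose □φ→φ is valid. At any x set V(φ)={w : Rxw}. Then □φ holds at x, so φ holds at x, i.e. Rxx.

reflexivity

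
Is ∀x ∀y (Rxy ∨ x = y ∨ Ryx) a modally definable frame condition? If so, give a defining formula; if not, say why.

If a class were modally definable it would be closed under disjoint unions (Goldblatt–Thomason).
Take 4 disjoint single-world reflexive frames: each is trivially connected, but their disjoint union has 4 worlds with no edge between distinct components, so it is not connected.
Hence connectedness of R is not modally definable.

Not modally definable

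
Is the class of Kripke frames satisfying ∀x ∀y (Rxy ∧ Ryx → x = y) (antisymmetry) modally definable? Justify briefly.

Any modally definable frame class is closed under surjective bounded morphisms.
The 4-cycle (worlds a,b,c,d with a→b→c→d→a) is antisymmetric. Sending even-indexed worlds to a and odd-indexed worlds to b is a surjective bounded morphism onto the two-world frame with a↔b, which is not antisymmetric.
So no modal formula (or set of formulas) defines exactly the antisymmetric frames.

Not definable by any modal formula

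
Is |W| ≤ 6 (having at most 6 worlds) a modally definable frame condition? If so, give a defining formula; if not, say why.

Any modally definable frame class is closed under disjoint unions.
Any modal formula valid on each of 7 disjoint one-world frames is valid on their disjoint union (validity is preserved under disjoint unions). Each one-world frame has |W|=1≤6, but the union has |W|=7.
So the class is not modally definable.

No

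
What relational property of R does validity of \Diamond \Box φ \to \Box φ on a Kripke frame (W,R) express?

This is a form of the 5 axiom.
Its frame correspondent is the Euclidean property — \forall x \forall y \forall z (Rxy \wedge Rxz \to Ryz).

the Euclidean property: \forall x \forall y \forall z (Rxy \wedge Rxz \to Ryz)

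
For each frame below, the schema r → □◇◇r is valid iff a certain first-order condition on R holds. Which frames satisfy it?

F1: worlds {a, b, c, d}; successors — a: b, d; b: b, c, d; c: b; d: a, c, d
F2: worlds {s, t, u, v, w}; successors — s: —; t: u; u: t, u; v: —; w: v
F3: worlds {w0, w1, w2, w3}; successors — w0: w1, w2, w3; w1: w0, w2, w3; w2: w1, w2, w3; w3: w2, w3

Frame correspondent (Sahlqvist): ∀x ∀z (xRz → ∃w (x = w ∧ zR²w)) — i.e. a generalized confluence (Geach) condition.
F1: condition met.
F2: fails — wRv but no w* with w=w* and vR²w*.
F3: fails — w0Rw1 but no w with w0=w and w1R²w.

F1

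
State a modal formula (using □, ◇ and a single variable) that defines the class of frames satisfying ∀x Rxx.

□s → s

A defining formula is □s → s (the T axiom).
Suppose □s→s is valid. At any x set V(s)={w : Rxw}. Then □s holds at x, so s holds at x, i.e. Rxx.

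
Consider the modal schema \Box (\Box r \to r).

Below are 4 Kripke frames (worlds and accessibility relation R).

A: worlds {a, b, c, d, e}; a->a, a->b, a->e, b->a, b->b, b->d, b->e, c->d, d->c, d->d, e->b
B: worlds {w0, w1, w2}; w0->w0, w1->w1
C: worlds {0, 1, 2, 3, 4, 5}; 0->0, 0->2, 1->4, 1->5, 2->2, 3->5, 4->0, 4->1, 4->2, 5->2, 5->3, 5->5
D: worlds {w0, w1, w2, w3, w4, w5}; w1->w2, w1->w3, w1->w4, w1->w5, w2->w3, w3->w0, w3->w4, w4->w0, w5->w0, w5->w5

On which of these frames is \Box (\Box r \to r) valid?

The schema corresponds to shift-reflexivity: \forall x \forall y (Rxy \to Ryy).
A: fails — Rdc but not Rcc.
B: holds.
C: fails — R53 but not R33.
D: fails — Rw1w2 but not Rw2w2.
Valid on: B.

B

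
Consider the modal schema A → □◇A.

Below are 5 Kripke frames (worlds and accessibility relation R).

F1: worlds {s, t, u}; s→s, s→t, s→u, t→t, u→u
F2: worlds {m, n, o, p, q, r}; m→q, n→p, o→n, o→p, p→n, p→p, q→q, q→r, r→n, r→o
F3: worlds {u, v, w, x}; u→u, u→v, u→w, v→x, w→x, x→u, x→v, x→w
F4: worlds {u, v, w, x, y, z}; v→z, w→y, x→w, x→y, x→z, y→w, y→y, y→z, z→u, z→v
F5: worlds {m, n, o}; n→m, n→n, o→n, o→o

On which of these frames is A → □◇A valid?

Frame correspondent (Sahlqvist): ∀x ∀y (Rxy → Ryx) — i.e. symmetry.
F1: fails — Rsu but not Rus.
F2: fails — Ron but not Rno.
F3: fails — Ruv but not Rvu.
F4: fails — Rxw but not Rwx.
F5: fails — Rnm but not Rmn.

none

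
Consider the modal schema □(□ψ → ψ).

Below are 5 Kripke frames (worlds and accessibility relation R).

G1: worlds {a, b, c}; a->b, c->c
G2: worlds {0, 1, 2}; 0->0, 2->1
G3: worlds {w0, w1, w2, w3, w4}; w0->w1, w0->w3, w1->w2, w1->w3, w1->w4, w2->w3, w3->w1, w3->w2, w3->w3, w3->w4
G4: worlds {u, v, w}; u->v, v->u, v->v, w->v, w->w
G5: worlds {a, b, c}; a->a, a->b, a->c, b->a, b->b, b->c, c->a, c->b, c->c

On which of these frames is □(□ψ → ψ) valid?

This is the axiom for shift-reflexivity; its first-order frame correspondent is ∀x ∀y (Rxy → Ryy).
G1: fails — Rab but not Rbb.
G2: fails — R21 but not R11.
G3: fails — Rw1w2 but not Rw2w2.
G4: fails — Rvu but not Ruu.
G5: ✓.

G5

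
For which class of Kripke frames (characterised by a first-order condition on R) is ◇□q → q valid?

Replacing q by ¬q and contraposing gives the equivalent schema q → □◇q.
Suppose q→□◇q is valid. Take Rxy and set V(q)={x}. Then q at x, so □◇q at x, so ◇q at y, so some z with Ryz has q; z=x, i.e. Ryx.

Symmetry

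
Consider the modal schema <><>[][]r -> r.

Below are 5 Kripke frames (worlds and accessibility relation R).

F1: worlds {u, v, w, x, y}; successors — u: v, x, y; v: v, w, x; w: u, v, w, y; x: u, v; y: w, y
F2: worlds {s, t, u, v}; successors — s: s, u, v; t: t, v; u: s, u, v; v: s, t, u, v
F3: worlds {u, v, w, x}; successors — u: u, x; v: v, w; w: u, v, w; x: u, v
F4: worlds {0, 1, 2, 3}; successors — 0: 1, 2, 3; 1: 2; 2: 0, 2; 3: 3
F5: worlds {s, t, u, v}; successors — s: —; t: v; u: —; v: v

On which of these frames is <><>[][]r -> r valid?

F2

This is the axiom for a generalized confluence (Geach) condition; its first-order frame correspondent is forall x forall y (x R^2 y -> exists w (y R^2 w & x = w)).
F1: fails — uR²x but no t with xR²t and u=t.
F2: ✓.
F3: fails — wR²u but no t with uR²t and w=t.
F4: fails — 0R²3 but no w with 3R²w and 0=w.
F5: fails — tR²v but no w with vR²w and t=w.
Valid on: F2.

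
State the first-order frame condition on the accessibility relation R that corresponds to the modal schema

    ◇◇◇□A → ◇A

This is a Sahlqvist (Geach-type) schema ◇^3□^1A → □^0◇^1A.
Minimal-valuation argument: fix x; take any y with xR^3y and any z with xR^0z. Set V(A) to the set of worlds R-reachable from y in exactly 1 step. Then □^1A holds at y, so the antecedent holds at x; validity forces ◇^1A at z, giving a w with zR^1w and yR^1w.
First-order correspondent: ∀x ∀y (xR³y → ∃w (yRw ∧ xRw)).

∀x ∀y (xR³y → ∃w (yRw ∧ xRw))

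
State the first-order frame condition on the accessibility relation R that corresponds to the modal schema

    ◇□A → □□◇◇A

This is a Sahlqvist (Geach-type) schema ◇^1□^1A → □^2◇^2A.
Minimal-valuation argument: fix x; take any y with xR^1y and any z with xR^2z. Set V(A) to the set of worlds R-reachable from y in exactly 1 step. Then □^1A holds at y, so the antecedent holds at x; validity forces ◇^2A at z, giving a w with zR^2w and yR^1w.
First-order correspondent: ∀x ∀y ∀z ((xRy ∧ xR²z) → ∃w (yRw ∧ zR²w)).

∀x ∀y ∀z ((xRy ∧ xR²z) → ∃w (yRw ∧ zR²w))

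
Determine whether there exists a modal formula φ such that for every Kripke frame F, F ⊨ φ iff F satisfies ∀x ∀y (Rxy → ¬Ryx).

Any modally definable frame class is closed under surjective bounded morphisms.
The 4-cycle (worlds a,b,c,d with a→b→c→d→a) is asymmetric. Mapping every world to a single reflexive point • is a surjective bounded morphism, and the reflexive point is not asymmetric (R•• but asymmetry requires ¬R••).
So no modal formula (or set of formulas) defines exactly the asymmetric frames.

No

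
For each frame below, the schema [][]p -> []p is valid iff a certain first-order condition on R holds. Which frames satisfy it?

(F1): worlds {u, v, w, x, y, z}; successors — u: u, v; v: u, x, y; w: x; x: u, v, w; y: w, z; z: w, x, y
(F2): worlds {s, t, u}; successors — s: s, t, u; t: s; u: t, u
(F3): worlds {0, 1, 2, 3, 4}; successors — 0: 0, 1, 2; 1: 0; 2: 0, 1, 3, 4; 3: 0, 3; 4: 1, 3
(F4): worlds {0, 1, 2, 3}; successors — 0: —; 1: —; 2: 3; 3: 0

Frame correspondent (Sahlqvist): forall x forall y (Rxy -> exists z (Rxz & Rzy)) — i.e. density.
(F1): fails — Rxw but no t with Rxt and Rtw.
(F2): ✓.
(F3): fails — R24 but no z with R2z and Rz4.
(F4): fails — R23 but no z with R2z and Rz3.

(F2)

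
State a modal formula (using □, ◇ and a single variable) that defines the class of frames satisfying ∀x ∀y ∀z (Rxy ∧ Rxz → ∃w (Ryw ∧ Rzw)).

◇□ψ → □◇ψ

A defining formula is ◇□ψ → □◇ψ (the .2 axiom).
Suppose ◇□ψ→□◇ψ is valid. Take Rxy, Rxz and set V(ψ)={w : Ryw}. Then □ψ at y so ◇□ψ at x, so □◇ψ at x, so ◇ψ at z, giving w with Rzw and Ryw.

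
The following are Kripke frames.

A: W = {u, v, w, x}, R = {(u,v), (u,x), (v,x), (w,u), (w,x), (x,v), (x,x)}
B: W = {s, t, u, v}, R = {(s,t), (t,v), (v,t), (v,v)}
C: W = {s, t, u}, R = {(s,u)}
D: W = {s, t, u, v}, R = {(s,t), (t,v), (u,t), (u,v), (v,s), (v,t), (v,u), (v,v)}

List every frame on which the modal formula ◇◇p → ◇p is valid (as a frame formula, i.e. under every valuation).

C

Frame correspondent (Sahlqvist): ∀x ∀y ∀z (Rxy ∧ Ryz → Rxz) — i.e. transitivity.
A: fails — Rwu and Ruv but not Rwv.
B: fails — Rtv and Rvt but not Rtt.
C: holds.
D: fails — Ruv and Rvu but not Ruu.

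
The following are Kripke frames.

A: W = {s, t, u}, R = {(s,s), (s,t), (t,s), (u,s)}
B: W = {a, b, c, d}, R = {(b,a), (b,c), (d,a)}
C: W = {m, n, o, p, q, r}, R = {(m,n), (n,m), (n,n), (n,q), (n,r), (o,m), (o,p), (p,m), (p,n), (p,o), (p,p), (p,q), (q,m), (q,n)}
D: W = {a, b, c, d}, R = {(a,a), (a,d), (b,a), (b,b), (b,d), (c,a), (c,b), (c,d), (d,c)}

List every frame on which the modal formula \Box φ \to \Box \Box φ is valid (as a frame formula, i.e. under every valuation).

B

This is the axiom for transitivity; its first-order frame correspondent is \forall x \forall y \forall z (Rxy \wedge Ryz \to Rxz).
A: fails — Rus and Rst but not Rut.
B: satisfies the condition.
C: fails — Rom and Rmn but not Ron.
D: fails — Rcd and Rdc but not Rcc.
Valid on: B.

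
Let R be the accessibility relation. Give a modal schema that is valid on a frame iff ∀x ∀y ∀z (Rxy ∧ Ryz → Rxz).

□q → □□q

The condition is transitivity. The 4 schema □q → □□q defines it.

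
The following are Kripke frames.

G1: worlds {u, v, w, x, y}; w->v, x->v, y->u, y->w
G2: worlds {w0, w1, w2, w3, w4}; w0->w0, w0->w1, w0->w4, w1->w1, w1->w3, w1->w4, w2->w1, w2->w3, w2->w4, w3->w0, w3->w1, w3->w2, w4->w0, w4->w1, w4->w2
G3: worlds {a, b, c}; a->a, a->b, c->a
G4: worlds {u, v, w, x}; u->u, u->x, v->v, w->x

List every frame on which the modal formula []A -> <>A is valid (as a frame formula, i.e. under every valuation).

G2

This is the axiom for seriality; its first-order frame correspondent is forall x exists y Rxy.
G1: fails — world u has no successor.
G2: condition met.
G3: fails — world b has no successor.
G4: fails — world x has no successor.
Valid on: G2.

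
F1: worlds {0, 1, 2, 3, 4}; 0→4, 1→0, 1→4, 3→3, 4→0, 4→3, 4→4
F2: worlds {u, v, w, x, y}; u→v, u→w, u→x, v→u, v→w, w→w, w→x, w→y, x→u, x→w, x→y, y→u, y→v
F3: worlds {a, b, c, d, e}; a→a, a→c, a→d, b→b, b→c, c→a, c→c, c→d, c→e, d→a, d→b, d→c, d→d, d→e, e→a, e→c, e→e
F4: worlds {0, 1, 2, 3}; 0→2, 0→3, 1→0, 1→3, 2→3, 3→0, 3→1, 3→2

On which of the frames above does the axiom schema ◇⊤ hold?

F2, F3, F4

Frame correspondent (Sahlqvist): ∀x ∃y Rxy — i.e. seriality.
F1: fails — world 2 has no successor.
F2: holds.
F3: holds.
F4: holds.
Valid on: F2, F3, F4.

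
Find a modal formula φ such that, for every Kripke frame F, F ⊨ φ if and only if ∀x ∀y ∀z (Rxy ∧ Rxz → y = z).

A defining formula is ◇ψ → □ψ (the CD axiom).
Suppose ◇ψ→□ψ is valid. Take Rxy, Rxz and set V(ψ)={y}. Then ◇ψ at x, so □ψ at x, so ψ at z, i.e. z=y.

◇ψ → □ψ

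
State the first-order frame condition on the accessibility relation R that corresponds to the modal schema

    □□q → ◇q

This is a Sahlqvist (Geach-type) schema ◇^0□^2q → □^0◇^1q.
Minimal-valuation argument: fix x; take any y with xR^0y and any z with xR^0z. Set V(q) to the set of worlds R-reachable from y in exactly 2 steps. Then □^2q holds at y, so the antecedent holds at x; validity forces ◇^1q at z, giving a w with zR^1w and yR^2w.
First-order correspondent: ∀x ∃w (xR²w ∧ xRw).

∀x ∃w (xR²w ∧ xRw)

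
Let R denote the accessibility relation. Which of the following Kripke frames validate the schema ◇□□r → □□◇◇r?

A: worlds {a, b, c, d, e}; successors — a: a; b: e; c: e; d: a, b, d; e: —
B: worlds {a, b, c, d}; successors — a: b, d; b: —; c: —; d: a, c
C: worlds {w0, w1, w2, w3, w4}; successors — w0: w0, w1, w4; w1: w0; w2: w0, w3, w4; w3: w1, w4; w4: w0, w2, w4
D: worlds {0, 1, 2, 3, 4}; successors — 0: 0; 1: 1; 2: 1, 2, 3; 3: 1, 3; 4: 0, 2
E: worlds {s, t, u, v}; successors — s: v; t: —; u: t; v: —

Frame correspondent (Sahlqvist): ∀x ∀y ∀z ((xRy ∧ xR²z) → ∃w (yR²w ∧ zR²w)) — i.e. a generalized confluence (Geach) condition.
A: fails — dRa, dR²b but no w with aR²w and bR²w.
B: fails — aRb, aR²a but no w with bR²w and aR²w.
C: holds.
D: fails — 4R0, 4R²1 but no w with 0R²w and 1R²w.
E: holds.
Valid on: C, E.

C, E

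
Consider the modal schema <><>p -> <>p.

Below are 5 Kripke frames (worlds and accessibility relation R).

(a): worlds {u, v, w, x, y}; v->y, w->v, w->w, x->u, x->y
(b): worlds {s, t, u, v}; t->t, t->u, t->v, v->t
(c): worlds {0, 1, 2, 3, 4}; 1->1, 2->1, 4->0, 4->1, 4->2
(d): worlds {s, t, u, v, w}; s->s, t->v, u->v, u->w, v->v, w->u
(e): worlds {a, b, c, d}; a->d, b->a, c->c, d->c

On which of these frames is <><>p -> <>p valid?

(c)

Frame correspondent (Sahlqvist): forall x forall y (x R^2 y -> exists w (y = w & xRw)) — i.e. a generalized confluence (Geach) condition.
(a): fails — wR²y but no t with y=t and wRt.
(b): fails — vR²u but no w with u=w and vRw.
(c): holds.
(d): fails — uR²u but no w* with u=w* and uRw*.
(e): fails — aR²c but no w with c=w and aRw.
Valid on: (c).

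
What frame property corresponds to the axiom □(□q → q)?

This schema is the T□ axiom.
It corresponds to shift-reflexivity: ∀x ∀y (Rxy → Ryy).

shift-reflexivity: ∀x ∀y (Rxy → Ryy)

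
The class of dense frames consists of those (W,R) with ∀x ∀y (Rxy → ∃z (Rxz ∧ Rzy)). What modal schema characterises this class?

The condition is density. The C4 schema □□s → □s defines it.
Suppose □□s→□s is valid. Take Rxy and set V(s)={w : xR²w}. Then □□s at x, so □s at x, so s at y, i.e. ∃z(Rxz∧Rzy).

□□s → □s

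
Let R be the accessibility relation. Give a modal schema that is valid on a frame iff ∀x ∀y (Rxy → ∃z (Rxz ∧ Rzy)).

□□p → □p

A defining formula is □□p → □p (the C4 axiom).
Suppose □□p→□p is valid. Take Rxy and set V(p)={w : xR²w}. Then □□p at x, so □p at x, so p at y, i.e. ∃z(Rxz∧Rzy).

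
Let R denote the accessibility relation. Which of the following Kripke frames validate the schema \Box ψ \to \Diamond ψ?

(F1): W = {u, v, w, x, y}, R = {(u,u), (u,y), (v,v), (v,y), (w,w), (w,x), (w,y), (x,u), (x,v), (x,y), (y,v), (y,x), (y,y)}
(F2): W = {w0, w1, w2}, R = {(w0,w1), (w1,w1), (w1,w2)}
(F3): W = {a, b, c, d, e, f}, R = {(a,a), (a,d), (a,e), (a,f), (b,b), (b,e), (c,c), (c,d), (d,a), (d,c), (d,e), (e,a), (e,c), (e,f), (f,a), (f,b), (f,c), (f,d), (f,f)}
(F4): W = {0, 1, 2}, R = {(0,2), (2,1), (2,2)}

Frame correspondent (Sahlqvist): \forall x \exists y Rxy — i.e. seriality.
(F1): holds.
(F2): fails — world w2 has no successor.
(F3): holds.
(F4): fails — world 1 has no successor.
Valid on: (F1), (F3).

(F1), (F3)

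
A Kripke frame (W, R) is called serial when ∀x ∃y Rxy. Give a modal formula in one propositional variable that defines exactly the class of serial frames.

The condition is seriality. The D schema □p → ◇p defines it.
Suppose □p→◇p is valid. At any x set V(p)=W. Then □p at x, so ◇p at x, so x has a successor.

□p → ◇p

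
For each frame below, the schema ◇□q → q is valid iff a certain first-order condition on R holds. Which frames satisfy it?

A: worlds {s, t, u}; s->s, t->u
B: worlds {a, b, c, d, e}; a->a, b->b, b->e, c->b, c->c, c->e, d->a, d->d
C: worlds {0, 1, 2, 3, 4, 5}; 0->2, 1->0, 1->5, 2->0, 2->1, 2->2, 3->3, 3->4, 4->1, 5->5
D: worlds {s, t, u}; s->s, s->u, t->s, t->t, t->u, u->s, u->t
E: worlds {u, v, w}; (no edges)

E

The schema corresponds to a generalized confluence (Geach) condition: ∀x ∀y (xRy → ∃w (yRw ∧ x = w)).
A: fails — tRu but no w with uRw and t=w.
B: fails — bRe but no w with eRw and b=w.
C: fails — 1R0 but no w with 0Rw and 1=w.
D: fails — tRs but no w with sRw and t=w.
E: holds.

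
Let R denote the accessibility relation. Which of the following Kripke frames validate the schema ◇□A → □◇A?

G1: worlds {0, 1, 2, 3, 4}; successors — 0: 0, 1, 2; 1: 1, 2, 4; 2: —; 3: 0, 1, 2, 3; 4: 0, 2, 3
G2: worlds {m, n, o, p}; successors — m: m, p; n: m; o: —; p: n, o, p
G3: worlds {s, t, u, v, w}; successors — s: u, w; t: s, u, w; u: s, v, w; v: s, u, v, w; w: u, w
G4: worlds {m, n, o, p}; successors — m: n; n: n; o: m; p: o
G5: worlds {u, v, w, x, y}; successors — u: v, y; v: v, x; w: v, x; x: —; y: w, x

G3, G4

The schema corresponds to convergence: ∀x ∀y ∀z (Rxy ∧ Rxz → ∃w (Ryw ∧ Rzw)).
G1: fails — R00 and R02 but 0 and 2 have no common successor.
G2: fails — Rpn and Rpo but n and o have no common successor.
G3: holds.
G4: holds.
G5: fails — Rvv and Rvx but v and x have no common successor.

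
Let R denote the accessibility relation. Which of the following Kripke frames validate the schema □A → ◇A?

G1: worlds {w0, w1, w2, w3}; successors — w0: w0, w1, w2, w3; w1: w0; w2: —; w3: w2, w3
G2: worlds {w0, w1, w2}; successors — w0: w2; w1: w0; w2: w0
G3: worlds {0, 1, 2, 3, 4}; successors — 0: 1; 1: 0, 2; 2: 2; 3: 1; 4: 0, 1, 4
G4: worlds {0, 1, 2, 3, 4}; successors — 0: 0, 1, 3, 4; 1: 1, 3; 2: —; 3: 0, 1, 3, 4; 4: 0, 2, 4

G2, G3

This is the axiom for seriality; its first-order frame correspondent is ∀x ∃y Rxy.
G1: fails — world w2 has no successor.
G2: ✓.
G3: ✓.
G4: fails — world 2 has no successor.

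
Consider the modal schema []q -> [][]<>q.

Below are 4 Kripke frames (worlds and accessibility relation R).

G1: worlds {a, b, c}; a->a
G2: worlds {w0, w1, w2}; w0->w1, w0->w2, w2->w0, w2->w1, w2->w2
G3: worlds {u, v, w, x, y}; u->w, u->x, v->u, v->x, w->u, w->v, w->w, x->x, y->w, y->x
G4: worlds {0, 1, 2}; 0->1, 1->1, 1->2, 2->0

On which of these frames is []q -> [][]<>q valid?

The schema corresponds to a generalized confluence (Geach) condition: forall x forall z (x R^2 z -> exists w (xRw & zRw)).
G1: ✓.
G2: fails — w0R²w1 but no w with w0Rw and w1Rw.
G3: fails — wR²x but no t with wRt and xRt.
G4: fails — 0R²2 but no w with 0Rw and 2Rw.
Valid on: G1.

G1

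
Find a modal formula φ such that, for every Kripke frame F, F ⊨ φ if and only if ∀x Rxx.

A defining formula is □r → r (the T axiom).

□r → r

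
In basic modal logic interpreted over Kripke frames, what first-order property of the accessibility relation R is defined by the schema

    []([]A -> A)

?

Shift-reflexivity

This schema is the T□ axiom.
It corresponds to shift-reflexivity: forall x forall y (Rxy -> Ryy).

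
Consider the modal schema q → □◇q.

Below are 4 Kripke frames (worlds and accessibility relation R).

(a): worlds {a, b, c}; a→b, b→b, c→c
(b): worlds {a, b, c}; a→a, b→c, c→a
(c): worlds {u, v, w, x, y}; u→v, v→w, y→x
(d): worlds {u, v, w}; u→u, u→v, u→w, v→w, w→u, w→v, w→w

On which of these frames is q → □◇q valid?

Frame correspondent (Sahlqvist): ∀x ∀y (Rxy → Ryx) — i.e. symmetry.
(a): fails — Rab but not Rba.
(b): fails — Rca but not Rac.
(c): fails — Ruv but not Rvu.
(d): fails — Ruv but not Rvu.

none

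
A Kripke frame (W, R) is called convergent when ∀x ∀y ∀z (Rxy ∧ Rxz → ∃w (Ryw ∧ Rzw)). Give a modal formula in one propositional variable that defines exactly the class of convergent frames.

This is convergence; the standard corresponding axiom is .2: ◇□ψ → □◇ψ.
Suppose ◇□ψ→□◇ψ is valid. Take Rxy, Rxz and set V(ψ)={w : Ryw}. Then □ψ at y so ◇□ψ at x, so □◇ψ at x, so ◇ψ at z, giving w with Rzw and Ryw.

◇□ψ → □◇ψ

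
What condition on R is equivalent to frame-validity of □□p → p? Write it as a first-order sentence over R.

This is a Sahlqvist (Geach-type) schema ◇^0□^2p → □^0◇^0p.
Minimal-valuation argument: fix x; take any y with xR^0y and any z with xR^0z. Set V(p) to the set of worlds R-reachable from y in exactly 2 steps. Then □^2p holds at y, so the antecedent holds at x; validity forces ◇^0p at z, giving a w with zR^0w and yR^2w.
First-order correspondent: ∀x ∃w (xR²w ∧ x = w).

∀x ∃w (xR²w ∧ x = w)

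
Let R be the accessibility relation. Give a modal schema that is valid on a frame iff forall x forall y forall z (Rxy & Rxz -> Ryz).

◇s → □◇s

This is the Euclidean property; the standard corresponding axiom is 5: ◇s → □◇s.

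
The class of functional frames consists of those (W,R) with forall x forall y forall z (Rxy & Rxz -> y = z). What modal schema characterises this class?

◇ψ → □ψ

This is partial functionality; the standard corresponding axiom is CD: ◇ψ → □ψ.
Suppose ◇ψ→□ψ is valid. Take Rxy, Rxz and set V(ψ)={y}. Then ◇ψ at x, so □ψ at x, so ψ at z, i.e. z=y.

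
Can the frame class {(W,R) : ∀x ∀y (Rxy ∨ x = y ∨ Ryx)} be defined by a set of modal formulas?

Modal frame validity is preserved under disjoint unions.
Take 4 disjoint single-world reflexive frames: each is trivially connected, but their disjoint union has 4 worlds with no edge between distinct components, so it is not connected.
So no modal formula (or set of formulas) defines exactly the connected frames.

No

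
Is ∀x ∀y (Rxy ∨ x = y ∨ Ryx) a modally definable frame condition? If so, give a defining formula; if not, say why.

No

If a class were modally definable it would be closed under disjoint unions (Goldblatt–Thomason).
Take 3 disjoint single-world reflexive frames: each is trivially connected, but their disjoint union has 3 worlds with no edge between distinct components, so it is not connected.
So no modal formula (or set of formulas) defines exactly the connected frames.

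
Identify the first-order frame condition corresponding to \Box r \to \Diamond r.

seriality

Suppose □r→◇r is valid. At any x set V(r)=W. Then □r at x, so ◇r at x, so x has a successor.
Conversely, on a frame with seriality the schema holds at every world under every valuation.
Frame condition: \forall x \exists y Rxy.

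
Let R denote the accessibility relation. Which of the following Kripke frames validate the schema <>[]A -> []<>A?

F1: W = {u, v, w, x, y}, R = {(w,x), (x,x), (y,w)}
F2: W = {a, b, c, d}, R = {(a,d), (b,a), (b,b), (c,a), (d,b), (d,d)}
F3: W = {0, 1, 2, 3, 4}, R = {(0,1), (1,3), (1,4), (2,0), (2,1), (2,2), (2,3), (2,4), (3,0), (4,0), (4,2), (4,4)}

F1

The schema corresponds to convergence: forall x forall y forall z (Rxy & Rxz -> exists w (Ryw & Rzw)).
F1: condition met.
F2: fails — Rbb and Rba but b and a have no common successor.
F3: fails — R23 and R20 but 3 and 0 have no common successor.
Valid on: F1.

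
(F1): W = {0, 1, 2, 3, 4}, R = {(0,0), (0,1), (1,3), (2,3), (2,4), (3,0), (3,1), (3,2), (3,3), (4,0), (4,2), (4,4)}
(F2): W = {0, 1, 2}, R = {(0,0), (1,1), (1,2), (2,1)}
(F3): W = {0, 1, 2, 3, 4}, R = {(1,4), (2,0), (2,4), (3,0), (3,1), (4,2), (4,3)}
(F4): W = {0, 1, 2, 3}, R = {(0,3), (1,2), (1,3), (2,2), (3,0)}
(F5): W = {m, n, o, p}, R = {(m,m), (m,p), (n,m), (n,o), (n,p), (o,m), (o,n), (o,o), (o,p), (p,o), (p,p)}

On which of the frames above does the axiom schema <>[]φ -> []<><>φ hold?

This is the axiom for a generalized confluence (Geach) condition; its first-order frame correspondent is forall x forall y forall z ((xRy & xRz) -> exists w (yRw & z R^2 w)).
(F1): ✓.
(F2): ✓.
(F3): fails — 1R4, 1R4 but no w with 4Rw and 4R²w.
(F4): fails — 0R3, 0R3 but no w with 3Rw and 3R²w.
(F5): ✓.

(F1), (F2), (F5)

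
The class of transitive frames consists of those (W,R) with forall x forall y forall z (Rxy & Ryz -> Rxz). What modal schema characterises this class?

□p → □□p

A defining formula is □p → □□p (the 4 axiom).
Suppose □p→□□p is valid. Take Rxy, Ryz and set V(p)={w : Rxw}. Then □p at x, so □□p at x, so □p at y, so p at z, i.e. Rxz.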